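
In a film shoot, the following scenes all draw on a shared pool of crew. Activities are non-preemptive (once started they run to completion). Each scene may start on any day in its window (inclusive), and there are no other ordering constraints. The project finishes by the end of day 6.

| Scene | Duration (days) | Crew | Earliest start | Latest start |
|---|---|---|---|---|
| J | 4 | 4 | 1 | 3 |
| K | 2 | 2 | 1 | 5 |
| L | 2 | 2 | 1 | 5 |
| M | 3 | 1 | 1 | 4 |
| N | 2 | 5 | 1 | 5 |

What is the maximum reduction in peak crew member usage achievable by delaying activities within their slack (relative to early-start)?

7

Early-start peak: d1:14  d2:14  d3:5  d4:4  d5:0  d6:0 ⇒ 14.
Leveled (J@1, K@1, L@3, M@1, N@5): d1:7  d2:7  d3:7  d4:6  d5:5  d6:5 ⇒ 7.
Reduction 14 − 7 = 7.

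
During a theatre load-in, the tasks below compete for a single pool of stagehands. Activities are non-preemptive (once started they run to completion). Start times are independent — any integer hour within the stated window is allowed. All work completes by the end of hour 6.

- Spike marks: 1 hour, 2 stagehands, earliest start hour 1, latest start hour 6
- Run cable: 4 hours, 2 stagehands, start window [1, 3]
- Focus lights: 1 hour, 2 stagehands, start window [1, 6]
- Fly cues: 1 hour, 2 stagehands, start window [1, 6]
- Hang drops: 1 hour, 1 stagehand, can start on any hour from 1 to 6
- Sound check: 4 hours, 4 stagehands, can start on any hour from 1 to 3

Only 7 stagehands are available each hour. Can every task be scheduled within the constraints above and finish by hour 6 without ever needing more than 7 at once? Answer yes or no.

yes

Schedule Spike marks@1, Run cable@1, Focus lights@1, Fly cues@2, Hang drops@2, Sound check@3: h1:6  h2:5  h3:6  h4:6  h5:4  h6:4 — peak 6 ≤ 7.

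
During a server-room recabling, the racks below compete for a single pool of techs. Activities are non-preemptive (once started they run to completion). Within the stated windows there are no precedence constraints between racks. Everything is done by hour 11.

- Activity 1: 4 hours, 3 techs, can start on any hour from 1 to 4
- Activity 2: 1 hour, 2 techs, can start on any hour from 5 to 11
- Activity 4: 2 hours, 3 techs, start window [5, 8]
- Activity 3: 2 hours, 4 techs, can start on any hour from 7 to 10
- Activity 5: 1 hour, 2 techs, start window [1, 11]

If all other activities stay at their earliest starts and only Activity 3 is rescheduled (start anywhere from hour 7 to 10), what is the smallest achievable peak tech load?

5

Activity 3@7: h1:5  h2:3  h3:3  h4:3  h5:5  h6:3  h7:4  h8:4  h9:0  h10:0  h11:0 → peak 5
Activity 3@8: h1:5  h2:3  h3:3  h4:3  h5:5  h6:3  h7:0  h8:4  h9:4  h10:0  h11:0 → peak 5
Activity 3@9: h1:5  h2:3  h3:3  h4:3  h5:5  h6:3  h7:0  h8:0  h9:4  h10:4  h11:0 → peak 5
Activity 3@10: h1:5  h2:3  h3:3  h4:3  h5:5  h6:3  h7:0  h8:0  h9:0  h10:4  h11:4 → peak 5
Best is Activity 3@7, peak 5.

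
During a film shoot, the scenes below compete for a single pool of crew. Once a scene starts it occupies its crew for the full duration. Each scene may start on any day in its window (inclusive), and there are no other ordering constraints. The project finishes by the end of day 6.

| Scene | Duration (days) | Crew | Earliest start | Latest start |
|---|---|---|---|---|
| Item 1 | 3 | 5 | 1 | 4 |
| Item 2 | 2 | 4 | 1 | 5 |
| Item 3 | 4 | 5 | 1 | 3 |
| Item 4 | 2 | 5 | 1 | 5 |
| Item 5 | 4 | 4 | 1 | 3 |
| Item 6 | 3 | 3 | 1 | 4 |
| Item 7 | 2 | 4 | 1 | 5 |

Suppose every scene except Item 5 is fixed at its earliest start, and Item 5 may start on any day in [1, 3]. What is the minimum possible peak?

26

Item 5@1: d1:30  d2:30  d3:17  d4:9  d5:0  d6:0 → peak 30
Item 5@2: d1:26  d2:30  d3:17  d4:9  d5:4  d6:0 → peak 30
Item 5@3: d1:26  d2:26  d3:17  d4:9  d5:4  d6:4 → peak 26
Best is Item 5@3, peak 26.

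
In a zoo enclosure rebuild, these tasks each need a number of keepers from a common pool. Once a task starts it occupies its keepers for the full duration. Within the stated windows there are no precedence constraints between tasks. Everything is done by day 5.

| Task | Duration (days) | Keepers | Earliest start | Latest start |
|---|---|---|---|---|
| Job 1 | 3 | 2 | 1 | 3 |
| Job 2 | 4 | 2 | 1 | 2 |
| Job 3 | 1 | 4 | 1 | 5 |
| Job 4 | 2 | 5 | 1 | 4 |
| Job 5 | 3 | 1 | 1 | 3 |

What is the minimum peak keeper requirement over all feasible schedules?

7

Early-start (Job 1@1, Job 2@1, Job 3@1, Job 4@1, Job 5@1) gives peak 14: d1:14  d2:10  d3:5  d4:2  d5:0.
Shift Job 2→2, Job 4→4.
Schedule Job 1@1, Job 2@2, Job 3@1, Job 4@4, Job 5@1: d1:7  d2:5  d3:5  d4:7  d5:7 — peak 7.
Total keeper-days = 31 over 5 days ⇒ peak ≥ ⌈31/5⌉ = 7, so 7 is optimal.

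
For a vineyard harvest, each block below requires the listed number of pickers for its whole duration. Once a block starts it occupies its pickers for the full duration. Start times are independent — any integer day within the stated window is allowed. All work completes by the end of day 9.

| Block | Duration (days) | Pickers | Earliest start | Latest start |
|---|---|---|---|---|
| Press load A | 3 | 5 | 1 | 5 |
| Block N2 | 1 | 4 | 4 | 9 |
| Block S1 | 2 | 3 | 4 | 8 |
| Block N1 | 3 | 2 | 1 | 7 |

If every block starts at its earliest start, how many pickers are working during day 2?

7

At early start, day 2 has: Press load A, Block N1.
Demand: 5 + 2 = 7.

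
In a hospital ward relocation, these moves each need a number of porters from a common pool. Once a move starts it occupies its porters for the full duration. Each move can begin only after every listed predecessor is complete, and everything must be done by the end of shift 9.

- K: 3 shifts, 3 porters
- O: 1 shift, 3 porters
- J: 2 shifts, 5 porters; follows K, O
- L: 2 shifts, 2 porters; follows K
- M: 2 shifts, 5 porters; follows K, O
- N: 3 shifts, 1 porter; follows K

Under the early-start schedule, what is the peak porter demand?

Early-start schedule: K@1, O@1, J@4, L@4, M@4, N@4.
Load per shift: shift 1: 6, shift 2: 3, shift 3: 3, shift 4: 13, shift 5: 13, shift 6: 1, shift 7: 0, shift 8: 0, shift 9: 0.
Peak is 13.

13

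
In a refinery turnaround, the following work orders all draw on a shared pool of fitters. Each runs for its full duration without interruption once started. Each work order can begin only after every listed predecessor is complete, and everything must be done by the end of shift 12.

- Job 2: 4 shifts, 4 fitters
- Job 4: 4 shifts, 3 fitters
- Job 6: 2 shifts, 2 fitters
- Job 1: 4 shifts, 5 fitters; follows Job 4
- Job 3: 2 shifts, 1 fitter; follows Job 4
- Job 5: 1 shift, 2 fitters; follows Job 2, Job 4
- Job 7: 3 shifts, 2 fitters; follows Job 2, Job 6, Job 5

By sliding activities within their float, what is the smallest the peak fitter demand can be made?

Early-start (Job 2@1, Job 4@1, Job 6@1, Job 1@5, Job 3@5, Job 5@5, Job 7@6) gives peak 9: s1:9  s2:9  s3:7  s4:7  s5:8  s6:8  s7:7  s8:7  s9:0  s10:0  s11:0  s12:0.
Shift Job 6→5, Job 3→7, Job 5→9, Job 7→10.
Schedule Job 2@1, Job 4@1, Job 6@5, Job 1@5, Job 3@7, Job 5@9, Job 7@10: s1:7  s2:7  s3:7  s4:7  s5:7  s6:7  s7:6  s8:6  s9:2  s10:2  s11:2  s12:2 — peak 7.

7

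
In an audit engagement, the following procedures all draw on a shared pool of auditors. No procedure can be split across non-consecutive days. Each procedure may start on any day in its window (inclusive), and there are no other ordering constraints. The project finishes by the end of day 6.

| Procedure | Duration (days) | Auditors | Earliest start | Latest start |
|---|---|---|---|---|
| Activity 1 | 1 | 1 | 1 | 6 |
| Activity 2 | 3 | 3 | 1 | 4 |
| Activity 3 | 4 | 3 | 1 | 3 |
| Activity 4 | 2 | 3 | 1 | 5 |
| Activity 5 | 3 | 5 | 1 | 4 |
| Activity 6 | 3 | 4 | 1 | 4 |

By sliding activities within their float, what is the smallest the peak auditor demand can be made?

10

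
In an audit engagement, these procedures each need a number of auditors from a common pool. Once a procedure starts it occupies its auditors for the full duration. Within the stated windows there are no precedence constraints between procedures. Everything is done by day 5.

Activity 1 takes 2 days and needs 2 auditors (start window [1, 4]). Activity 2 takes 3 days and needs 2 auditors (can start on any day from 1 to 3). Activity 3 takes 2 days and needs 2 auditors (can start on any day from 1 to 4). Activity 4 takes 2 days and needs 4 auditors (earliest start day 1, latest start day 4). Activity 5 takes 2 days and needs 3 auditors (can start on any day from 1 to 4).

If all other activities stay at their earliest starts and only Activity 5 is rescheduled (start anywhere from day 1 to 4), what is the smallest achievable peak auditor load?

Activity 5@1: d1:13  d2:13  d3:2  d4:0  d5:0 → peak 13
Activity 5@2: d1:10  d2:13  d3:5  d4:0  d5:0 → peak 13
Activity 5@3: d1:10  d2:10  d3:5  d4:3  d5:0 → peak 10
Activity 5@4: d1:10  d2:10  d3:2  d4:3  d5:3 → peak 10
Best is Activity 5@3, peak 10.

10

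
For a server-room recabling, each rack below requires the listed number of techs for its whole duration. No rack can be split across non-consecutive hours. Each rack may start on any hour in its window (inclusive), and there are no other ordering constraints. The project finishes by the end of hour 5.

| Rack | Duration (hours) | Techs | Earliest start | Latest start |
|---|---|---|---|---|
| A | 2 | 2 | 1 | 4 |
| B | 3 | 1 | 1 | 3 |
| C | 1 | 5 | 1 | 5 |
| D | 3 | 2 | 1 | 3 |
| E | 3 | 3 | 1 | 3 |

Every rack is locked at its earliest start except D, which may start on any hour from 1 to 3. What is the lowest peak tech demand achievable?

D@1: h1:13  h2:8  h3:6  h4:0  h5:0 → peak 13
D@2: h1:11  h2:8  h3:6  h4:2  h5:0 → peak 11
D@3: h1:11  h2:6  h3:6  h4:2  h5:2 → peak 11
Best is D@2, peak 11.

11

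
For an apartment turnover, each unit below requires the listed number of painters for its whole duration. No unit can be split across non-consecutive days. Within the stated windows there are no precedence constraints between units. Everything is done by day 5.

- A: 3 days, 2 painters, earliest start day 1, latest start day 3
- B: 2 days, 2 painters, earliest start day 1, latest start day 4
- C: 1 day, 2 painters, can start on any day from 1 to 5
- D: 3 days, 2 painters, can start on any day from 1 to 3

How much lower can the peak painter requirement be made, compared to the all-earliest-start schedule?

4

Early-start peak: d1:8  d2:6  d3:4  d4:0  d5:0 ⇒ 8.
Leveled (A@1, B@1, C@4, D@3): d1:4  d2:4  d3:4  d4:4  d5:2 ⇒ 4.
Reduction 8 − 4 = 4.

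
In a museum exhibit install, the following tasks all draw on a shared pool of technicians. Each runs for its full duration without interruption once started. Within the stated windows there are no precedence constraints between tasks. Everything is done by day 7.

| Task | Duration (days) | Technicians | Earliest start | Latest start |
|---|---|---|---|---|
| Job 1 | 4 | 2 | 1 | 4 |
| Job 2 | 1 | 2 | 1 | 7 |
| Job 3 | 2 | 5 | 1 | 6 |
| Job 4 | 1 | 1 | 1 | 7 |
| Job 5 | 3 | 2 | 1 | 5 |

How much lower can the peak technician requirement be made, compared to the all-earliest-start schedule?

7

Early-start peak: d1:12  d2:9  d3:4  d4:2  d5:0  d6:0  d7:0 ⇒ 12.
Leveled (Job 1@1, Job 2@1, Job 3@5, Job 4@1, Job 5@2): d1:5  d2:4  d3:4  d4:4  d5:5  d6:5  d7:0 ⇒ 5.
Reduction 12 − 5 = 7.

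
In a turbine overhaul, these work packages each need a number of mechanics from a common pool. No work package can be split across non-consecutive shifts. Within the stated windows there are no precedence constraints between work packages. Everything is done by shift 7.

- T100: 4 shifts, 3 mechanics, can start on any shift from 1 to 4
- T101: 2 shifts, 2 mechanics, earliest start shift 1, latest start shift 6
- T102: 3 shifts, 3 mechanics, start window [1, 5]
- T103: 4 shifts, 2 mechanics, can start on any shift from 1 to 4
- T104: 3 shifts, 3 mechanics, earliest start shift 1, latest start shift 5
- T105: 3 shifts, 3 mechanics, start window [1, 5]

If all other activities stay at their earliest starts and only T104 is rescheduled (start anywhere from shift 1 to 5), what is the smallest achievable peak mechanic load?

T104@1: s1:16  s2:16  s3:14  s4:5  s5:0  s6:0  s7:0 → peak 16
T104@2: s1:13  s2:16  s3:14  s4:8  s5:0  s6:0  s7:0 → peak 16
T104@3: s1:13  s2:13  s3:14  s4:8  s5:3  s6:0  s7:0 → peak 14
T104@4: s1:13  s2:13  s3:11  s4:8  s5:3  s6:3  s7:0 → peak 13
T104@5: s1:13  s2:13  s3:11  s4:5  s5:3  s6:3  s7:3 → peak 13
Best is T104@4, peak 13.

13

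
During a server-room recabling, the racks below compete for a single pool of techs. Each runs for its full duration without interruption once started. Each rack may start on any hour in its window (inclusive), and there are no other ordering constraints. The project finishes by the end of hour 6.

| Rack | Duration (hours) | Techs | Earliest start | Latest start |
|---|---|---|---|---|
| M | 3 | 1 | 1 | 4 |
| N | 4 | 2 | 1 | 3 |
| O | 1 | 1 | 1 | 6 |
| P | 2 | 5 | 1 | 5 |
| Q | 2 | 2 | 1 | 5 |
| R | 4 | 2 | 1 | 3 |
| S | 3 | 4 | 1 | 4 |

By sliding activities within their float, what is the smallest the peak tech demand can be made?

Early-start (M@1, N@1, O@1, P@1, Q@1, R@1, S@1) gives peak 17: h1:17  h2:16  h3:9  h4:4  h5:0  h6:0.
Shift O→3, Q→5, R→3, S→4.
Schedule M@1, N@1, O@3, P@1, Q@5, R@3, S@4: h1:8  h2:8  h3:6  h4:8  h5:8  h6:8 — peak 8.
Total tech-hours = 46 over 6 hours ⇒ peak ≥ ⌈46/6⌉ = 8, so 8 is optimal.

8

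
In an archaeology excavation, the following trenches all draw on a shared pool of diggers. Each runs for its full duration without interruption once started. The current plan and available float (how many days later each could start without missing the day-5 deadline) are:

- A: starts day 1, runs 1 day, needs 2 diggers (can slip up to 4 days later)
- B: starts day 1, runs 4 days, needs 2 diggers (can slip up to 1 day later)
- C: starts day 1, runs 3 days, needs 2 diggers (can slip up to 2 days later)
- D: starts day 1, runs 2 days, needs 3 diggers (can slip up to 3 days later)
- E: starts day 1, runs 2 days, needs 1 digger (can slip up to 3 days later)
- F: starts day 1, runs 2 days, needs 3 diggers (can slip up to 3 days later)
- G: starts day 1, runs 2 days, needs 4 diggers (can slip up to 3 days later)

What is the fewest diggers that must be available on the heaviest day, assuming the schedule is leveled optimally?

9

Early-start (A@1, B@1, C@1, D@1, E@1, F@1, G@1) gives peak 17: d1:17  d2:15  d3:4  d4:2  d5:0.
Shift E→2, F→3, G→4.
Schedule A@1, B@1, C@1, D@1, E@2, F@3, G@4: d1:9  d2:8  d3:8  d4:9  d5:4 — peak 9.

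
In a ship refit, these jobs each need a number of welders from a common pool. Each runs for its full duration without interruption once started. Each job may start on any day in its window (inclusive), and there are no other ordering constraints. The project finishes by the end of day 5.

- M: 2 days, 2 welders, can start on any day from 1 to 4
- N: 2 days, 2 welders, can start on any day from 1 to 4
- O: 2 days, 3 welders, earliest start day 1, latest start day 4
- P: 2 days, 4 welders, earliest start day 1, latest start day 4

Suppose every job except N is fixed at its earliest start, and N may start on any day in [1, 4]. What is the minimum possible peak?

9

N@1: d1:11  d2:11  d3:0  d4:0  d5:0 → peak 11
N@2: d1:9  d2:11  d3:2  d4:0  d5:0 → peak 11
N@3: d1:9  d2:9  d3:2  d4:2  d5:0 → peak 9
N@4: d1:9  d2:9  d3:0  d4:2  d5:2 → peak 9
Best is N@3, peak 9.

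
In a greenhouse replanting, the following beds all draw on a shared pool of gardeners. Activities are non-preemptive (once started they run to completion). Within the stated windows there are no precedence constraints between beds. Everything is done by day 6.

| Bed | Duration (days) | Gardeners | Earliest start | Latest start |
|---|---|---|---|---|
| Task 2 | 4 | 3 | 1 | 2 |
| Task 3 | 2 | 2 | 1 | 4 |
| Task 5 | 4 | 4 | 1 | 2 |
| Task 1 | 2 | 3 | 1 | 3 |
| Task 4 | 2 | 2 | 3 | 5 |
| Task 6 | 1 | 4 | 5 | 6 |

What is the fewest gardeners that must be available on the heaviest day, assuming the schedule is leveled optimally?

Early-start (Task 2@1, Task 3@1, Task 5@1, Task 1@1, Task 4@3, Task 6@5) gives peak 12: d1:12  d2:12  d3:9  d4:9  d5:4  d6:0.
Shift Task 1→3, Task 4→5.
Schedule Task 2@1, Task 3@1, Task 5@1, Task 1@3, Task 4@5, Task 6@5: d1:9  d2:9  d3:10  d4:10  d5:6  d6:2 — peak 10.

10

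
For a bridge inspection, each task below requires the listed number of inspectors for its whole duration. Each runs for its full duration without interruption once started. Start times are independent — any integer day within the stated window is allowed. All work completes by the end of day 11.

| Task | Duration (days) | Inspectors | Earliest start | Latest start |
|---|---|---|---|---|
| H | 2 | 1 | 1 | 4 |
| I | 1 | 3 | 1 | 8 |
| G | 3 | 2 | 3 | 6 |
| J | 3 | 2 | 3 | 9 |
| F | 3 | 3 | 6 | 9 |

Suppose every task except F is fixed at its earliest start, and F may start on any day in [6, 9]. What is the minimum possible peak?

F@6: d1:4  d2:1  d3:4  d4:4  d5:4  d6:3  d7:3  d8:3  d9:0  d10:0  d11:0 → peak 4
F@7: d1:4  d2:1  d3:4  d4:4  d5:4  d6:0  d7:3  d8:3  d9:3  d10:0  d11:0 → peak 4
F@8: d1:4  d2:1  d3:4  d4:4  d5:4  d6:0  d7:0  d8:3  d9:3  d10:3  d11:0 → peak 4
F@9: d1:4  d2:1  d3:4  d4:4  d5:4  d6:0  d7:0  d8:0  d9:3  d10:3  d11:3 → peak 4
Best is F@6, peak 4.

4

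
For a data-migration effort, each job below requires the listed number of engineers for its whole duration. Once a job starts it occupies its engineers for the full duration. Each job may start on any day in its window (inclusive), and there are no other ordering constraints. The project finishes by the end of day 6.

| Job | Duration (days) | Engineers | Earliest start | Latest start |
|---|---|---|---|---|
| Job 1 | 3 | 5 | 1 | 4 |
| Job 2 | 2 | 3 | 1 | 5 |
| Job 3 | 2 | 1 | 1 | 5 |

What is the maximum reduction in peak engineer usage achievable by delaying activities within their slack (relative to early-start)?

Early-start peak: d1:9  d2:9  d3:5  d4:0  d5:0  d6:0 ⇒ 9.
Leveled (Job 1@1, Job 2@4, Job 3@4): d1:5  d2:5  d3:5  d4:4  d5:4  d6:0 ⇒ 5.
Reduction 9 − 5 = 4.

4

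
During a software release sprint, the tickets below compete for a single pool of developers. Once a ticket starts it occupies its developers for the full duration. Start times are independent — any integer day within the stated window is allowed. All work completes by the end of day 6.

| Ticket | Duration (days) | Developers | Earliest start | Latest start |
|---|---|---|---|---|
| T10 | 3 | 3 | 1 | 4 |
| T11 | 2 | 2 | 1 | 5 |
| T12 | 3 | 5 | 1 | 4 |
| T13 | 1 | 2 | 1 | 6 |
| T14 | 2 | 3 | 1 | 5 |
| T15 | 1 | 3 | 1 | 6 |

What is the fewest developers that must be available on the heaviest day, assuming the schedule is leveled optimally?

7

Early-start (T10@1, T11@1, T12@1, T13@1, T14@1, T15@1) gives peak 18: d1:18  d2:13  d3:8  d4:0  d5:0  d6:0.
Shift T11→4, T12→4, T13→6, T15→3.
Schedule T10@1, T11@4, T12@4, T13@6, T14@1, T15@3: d1:6  d2:6  d3:6  d4:7  d5:7  d6:7 — peak 7.
Total developer-days = 39 over 6 days ⇒ peak ≥ ⌈39/6⌉ = 7, so 7 is optimal.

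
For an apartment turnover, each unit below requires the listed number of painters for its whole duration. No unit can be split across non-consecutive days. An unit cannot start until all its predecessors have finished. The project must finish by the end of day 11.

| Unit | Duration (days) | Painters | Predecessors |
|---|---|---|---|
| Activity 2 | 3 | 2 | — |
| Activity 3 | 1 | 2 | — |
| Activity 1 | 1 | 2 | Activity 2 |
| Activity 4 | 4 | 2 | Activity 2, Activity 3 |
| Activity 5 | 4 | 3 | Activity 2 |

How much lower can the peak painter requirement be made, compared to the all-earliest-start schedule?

3

Early-start peak: d1:4  d2:2  d3:2  d4:7  d5:5  d6:5  d7:5  d8:0  d9:0  d10:0  d11:0 ⇒ 7.
Leveled (Activity 2@1, Activity 3@1, Activity 1@4, Activity 4@4, Activity 5@8): d1:4  d2:2  d3:2  d4:4  d5:2  d6:2  d7:2  d8:3  d9:3  d10:3  d11:3 ⇒ 4.
Reduction 7 − 4 = 3.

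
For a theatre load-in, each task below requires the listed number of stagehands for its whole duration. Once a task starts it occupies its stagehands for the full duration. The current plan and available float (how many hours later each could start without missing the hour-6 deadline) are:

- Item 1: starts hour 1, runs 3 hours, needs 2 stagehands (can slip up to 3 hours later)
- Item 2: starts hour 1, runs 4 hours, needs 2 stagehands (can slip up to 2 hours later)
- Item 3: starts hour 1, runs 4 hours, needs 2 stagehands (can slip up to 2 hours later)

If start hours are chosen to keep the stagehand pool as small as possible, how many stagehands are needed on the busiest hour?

6

Schedule Item 1@1, Item 2@1, Item 3@1: h1:6  h2:6  h3:6  h4:4  h5:0  h6:0 — peak 6.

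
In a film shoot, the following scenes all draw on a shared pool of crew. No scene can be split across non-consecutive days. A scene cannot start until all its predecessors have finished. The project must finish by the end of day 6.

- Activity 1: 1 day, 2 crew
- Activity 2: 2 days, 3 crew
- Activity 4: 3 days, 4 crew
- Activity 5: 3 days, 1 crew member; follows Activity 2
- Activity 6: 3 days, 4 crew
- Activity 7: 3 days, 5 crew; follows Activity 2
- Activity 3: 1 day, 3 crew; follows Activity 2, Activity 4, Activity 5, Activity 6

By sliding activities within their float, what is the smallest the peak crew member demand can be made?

10

Early-start (Activity 1@1, Activity 2@1, Activity 4@1, Activity 5@3, Activity 6@1, Activity 7@3, Activity 3@6) gives peak 14: d1:13  d2:11  d3:14  d4:6  d5:6  d6:3.
Shift Activity 6→3, Activity 7→4.
Schedule Activity 1@1, Activity 2@1, Activity 4@1, Activity 5@3, Activity 6@3, Activity 7@4, Activity 3@6: d1:9  d2:7  d3:9  d4:10  d5:10  d6:8 — peak 10.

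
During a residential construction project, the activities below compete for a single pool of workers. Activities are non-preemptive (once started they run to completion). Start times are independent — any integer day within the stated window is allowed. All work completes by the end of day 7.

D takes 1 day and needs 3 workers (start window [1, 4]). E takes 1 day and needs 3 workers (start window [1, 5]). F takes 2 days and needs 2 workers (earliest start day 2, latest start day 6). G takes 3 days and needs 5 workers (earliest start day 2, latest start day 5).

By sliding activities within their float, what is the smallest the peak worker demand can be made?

5

Early-start (D@1, E@1, F@2, G@2) gives peak 7: d1:6  d2:7  d3:7  d4:5  d5:0  d6:0  d7:0.
Shift E→2, G→4.
Schedule D@1, E@2, F@2, G@4: d1:3  d2:5  d3:2  d4:5  d5:5  d6:5  d7:0 — peak 5.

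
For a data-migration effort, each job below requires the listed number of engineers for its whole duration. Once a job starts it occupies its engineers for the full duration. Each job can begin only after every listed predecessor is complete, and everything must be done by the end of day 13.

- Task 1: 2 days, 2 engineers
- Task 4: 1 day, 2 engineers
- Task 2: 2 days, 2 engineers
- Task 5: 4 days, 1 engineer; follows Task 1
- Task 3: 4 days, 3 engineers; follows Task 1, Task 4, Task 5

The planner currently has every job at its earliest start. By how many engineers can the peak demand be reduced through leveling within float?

3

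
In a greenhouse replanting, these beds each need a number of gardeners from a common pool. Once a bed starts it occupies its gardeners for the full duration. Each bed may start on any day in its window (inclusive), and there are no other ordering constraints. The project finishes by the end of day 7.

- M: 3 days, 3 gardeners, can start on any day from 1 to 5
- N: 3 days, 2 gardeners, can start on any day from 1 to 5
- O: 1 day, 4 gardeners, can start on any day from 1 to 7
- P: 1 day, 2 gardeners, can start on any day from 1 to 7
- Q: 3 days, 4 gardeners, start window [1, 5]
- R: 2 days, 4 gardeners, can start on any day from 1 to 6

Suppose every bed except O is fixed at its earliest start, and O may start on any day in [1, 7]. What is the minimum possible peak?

O@1: d1:19  d2:13  d3:9  d4:0  d5:0  d6:0  d7:0 → peak 19
O@2: d1:15  d2:17  d3:9  d4:0  d5:0  d6:0  d7:0 → peak 17
O@3: d1:15  d2:13  d3:13  d4:0  d5:0  d6:0  d7:0 → peak 15
O@4: d1:15  d2:13  d3:9  d4:4  d5:0  d6:0  d7:0 → peak 15
O@5: d1:15  d2:13  d3:9  d4:0  d5:4  d6:0  d7:0 → peak 15
O@6: d1:15  d2:13  d3:9  d4:0  d5:0  d6:4  d7:0 → peak 15
O@7: d1:15  d2:13  d3:9  d4:0  d5:0  d6:0  d7:4 → peak 15
Best is O@3, peak 15.

15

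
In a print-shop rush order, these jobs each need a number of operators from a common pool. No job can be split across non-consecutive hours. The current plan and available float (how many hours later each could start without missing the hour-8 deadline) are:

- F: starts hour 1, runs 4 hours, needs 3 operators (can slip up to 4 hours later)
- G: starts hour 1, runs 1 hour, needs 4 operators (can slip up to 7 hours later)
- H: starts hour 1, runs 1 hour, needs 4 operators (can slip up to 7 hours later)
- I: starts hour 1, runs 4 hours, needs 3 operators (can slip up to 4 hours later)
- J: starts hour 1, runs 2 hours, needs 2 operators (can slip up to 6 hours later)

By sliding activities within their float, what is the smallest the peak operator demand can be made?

6

Early-start (F@1, G@1, H@1, I@1, J@1) gives peak 16: h1:16  h2:8  h3:6  h4:6  h5:0  h6:0  h7:0  h8:0.
Shift G→5, H→6, J→5.
Schedule F@1, G@5, H@6, I@1, J@5: h1:6  h2:6  h3:6  h4:6  h5:6  h6:6  h7:0  h8:0 — peak 6.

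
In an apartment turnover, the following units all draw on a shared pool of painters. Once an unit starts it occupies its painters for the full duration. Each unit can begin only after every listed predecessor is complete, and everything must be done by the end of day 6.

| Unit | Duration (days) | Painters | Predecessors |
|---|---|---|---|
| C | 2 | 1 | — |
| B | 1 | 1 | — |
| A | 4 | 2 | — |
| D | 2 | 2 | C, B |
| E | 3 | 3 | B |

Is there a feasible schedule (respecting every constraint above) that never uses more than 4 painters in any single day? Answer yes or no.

The minimum achievable peak is 5; 4 < 5, so no feasible schedule stays within the cap.

no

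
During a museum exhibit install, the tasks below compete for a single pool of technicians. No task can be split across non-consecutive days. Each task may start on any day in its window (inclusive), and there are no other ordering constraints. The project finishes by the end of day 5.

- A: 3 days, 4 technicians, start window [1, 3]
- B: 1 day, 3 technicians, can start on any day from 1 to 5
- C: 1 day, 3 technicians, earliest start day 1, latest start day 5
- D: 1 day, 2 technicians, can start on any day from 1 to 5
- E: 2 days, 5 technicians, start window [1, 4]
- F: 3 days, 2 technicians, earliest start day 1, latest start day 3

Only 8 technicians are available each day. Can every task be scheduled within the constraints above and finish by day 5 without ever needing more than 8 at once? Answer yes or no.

yes

Schedule A@1, B@1, C@2, D@3, E@4, F@3: d1:7  d2:7  d3:8  d4:7  d5:7 — peak 8 ≤ 8.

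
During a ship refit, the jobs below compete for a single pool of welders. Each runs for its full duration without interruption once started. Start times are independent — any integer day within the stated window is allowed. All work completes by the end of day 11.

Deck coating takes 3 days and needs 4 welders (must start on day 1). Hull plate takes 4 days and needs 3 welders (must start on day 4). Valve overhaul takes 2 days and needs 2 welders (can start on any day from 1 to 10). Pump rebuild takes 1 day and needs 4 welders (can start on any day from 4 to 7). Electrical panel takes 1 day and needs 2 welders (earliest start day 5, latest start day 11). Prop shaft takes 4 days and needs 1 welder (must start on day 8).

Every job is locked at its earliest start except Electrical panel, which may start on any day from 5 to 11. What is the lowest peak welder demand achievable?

Electrical panel@5: d1:6  d2:6  d3:4  d4:7  d5:5  d6:3  d7:3  d8:1  d9:1  d10:1  d11:1 → peak 7
Electrical panel@6: d1:6  d2:6  d3:4  d4:7  d5:3  d6:5  d7:3  d8:1  d9:1  d10:1  d11:1 → peak 7
Electrical panel@7: d1:6  d2:6  d3:4  d4:7  d5:3  d6:3  d7:5  d8:1  d9:1  d10:1  d11:1 → peak 7
Electrical panel@8: d1:6  d2:6  d3:4  d4:7  d5:3  d6:3  d7:3  d8:3  d9:1  d10:1  d11:1 → peak 7
Electrical panel@9: d1:6  d2:6  d3:4  d4:7  d5:3  d6:3  d7:3  d8:1  d9:3  d10:1  d11:1 → peak 7
Electrical panel@10: d1:6  d2:6  d3:4  d4:7  d5:3  d6:3  d7:3  d8:1  d9:1  d10:3  d11:1 → peak 7
Electrical panel@11: d1:6  d2:6  d3:4  d4:7  d5:3  d6:3  d7:3  d8:1  d9:1  d10:1  d11:3 → peak 7
Best is Electrical panel@5, peak 7.

7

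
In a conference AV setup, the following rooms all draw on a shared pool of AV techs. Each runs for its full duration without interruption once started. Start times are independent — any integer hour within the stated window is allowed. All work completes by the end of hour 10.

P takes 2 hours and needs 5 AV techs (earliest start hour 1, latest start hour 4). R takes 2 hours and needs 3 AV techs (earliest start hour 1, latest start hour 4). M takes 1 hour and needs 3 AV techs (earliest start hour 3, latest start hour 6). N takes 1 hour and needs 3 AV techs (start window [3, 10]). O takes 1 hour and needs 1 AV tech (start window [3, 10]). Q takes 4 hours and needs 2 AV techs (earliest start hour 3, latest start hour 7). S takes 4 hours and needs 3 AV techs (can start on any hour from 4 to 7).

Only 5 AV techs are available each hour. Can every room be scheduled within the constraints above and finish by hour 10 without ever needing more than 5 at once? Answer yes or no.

Schedule P@1, R@3, M@5, N@6, O@3, Q@4, S@7: h1:5  h2:5  h3:4  h4:5  h5:5  h6:5  h7:5  h8:3  h9:3  h10:3 — peak 5 ≤ 5.

yes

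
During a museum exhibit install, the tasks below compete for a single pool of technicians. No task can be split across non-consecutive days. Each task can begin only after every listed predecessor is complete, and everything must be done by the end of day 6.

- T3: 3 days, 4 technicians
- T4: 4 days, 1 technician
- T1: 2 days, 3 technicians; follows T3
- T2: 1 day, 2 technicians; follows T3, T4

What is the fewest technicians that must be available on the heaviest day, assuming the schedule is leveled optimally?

5

Schedule T3@1, T4@1, T1@4, T2@5: d1:5  d2:5  d3:5  d4:4  d5:5  d6:0 — peak 5.
No arrangement of the 9 feasible schedules does better.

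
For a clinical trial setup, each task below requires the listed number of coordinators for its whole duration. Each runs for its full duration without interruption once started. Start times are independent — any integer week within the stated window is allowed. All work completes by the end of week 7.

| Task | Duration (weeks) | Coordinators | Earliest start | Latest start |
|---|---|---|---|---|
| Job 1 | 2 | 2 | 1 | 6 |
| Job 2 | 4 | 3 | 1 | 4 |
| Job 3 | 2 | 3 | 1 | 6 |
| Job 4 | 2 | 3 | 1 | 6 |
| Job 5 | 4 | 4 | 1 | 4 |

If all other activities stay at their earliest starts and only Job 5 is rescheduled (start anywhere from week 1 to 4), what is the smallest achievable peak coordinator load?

11

Job 5@1: w1:15  w2:15  w3:7  w4:7  w5:0  w6:0  w7:0 → peak 15
Job 5@2: w1:11  w2:15  w3:7  w4:7  w5:4  w6:0  w7:0 → peak 15
Job 5@3: w1:11  w2:11  w3:7  w4:7  w5:4  w6:4  w7:0 → peak 11
Job 5@4: w1:11  w2:11  w3:3  w4:7  w5:4  w6:4  w7:4 → peak 11
Best is Job 5@3, peak 11.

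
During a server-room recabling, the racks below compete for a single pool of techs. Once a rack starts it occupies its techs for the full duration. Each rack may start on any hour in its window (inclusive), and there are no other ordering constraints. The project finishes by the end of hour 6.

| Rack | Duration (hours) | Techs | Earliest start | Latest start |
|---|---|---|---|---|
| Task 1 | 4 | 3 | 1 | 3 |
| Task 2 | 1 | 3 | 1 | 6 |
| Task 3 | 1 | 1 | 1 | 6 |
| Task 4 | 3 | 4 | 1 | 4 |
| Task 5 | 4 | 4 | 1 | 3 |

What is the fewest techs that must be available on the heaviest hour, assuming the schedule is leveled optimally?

Early-start (Task 1@1, Task 2@1, Task 3@1, Task 4@1, Task 5@1) gives peak 15: h1:15  h2:11  h3:11  h4:7  h5:0  h6:0.
Shift Task 5→2.
Schedule Task 1@1, Task 2@1, Task 3@1, Task 4@1, Task 5@2: h1:11  h2:11  h3:11  h4:7  h5:4  h6:0 — peak 11.

11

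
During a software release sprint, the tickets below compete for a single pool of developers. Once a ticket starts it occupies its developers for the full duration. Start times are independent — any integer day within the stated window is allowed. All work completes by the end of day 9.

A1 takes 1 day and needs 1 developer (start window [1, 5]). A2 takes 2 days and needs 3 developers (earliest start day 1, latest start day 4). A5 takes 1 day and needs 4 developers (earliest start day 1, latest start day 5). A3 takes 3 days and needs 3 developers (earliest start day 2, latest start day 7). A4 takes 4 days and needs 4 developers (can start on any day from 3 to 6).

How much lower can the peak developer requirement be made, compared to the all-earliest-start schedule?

2

Early-start peak: d1:8  d2:6  d3:7  d4:7  d5:4  d6:4  d7:0  d8:0  d9:0 ⇒ 8.
Leveled (A1@1, A2@1, A5@5, A3@2, A4@6): d1:4  d2:6  d3:3  d4:3  d5:4  d6:4  d7:4  d8:4  d9:4 ⇒ 6.
Reduction 8 − 6 = 2.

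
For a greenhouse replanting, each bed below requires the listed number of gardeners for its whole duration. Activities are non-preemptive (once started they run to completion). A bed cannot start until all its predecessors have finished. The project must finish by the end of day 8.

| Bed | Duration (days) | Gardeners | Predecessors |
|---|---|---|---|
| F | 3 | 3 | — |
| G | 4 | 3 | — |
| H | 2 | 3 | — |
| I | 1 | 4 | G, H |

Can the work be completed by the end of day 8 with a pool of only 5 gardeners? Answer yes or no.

no

The minimum achievable peak is 6; 5 < 6, so no feasible schedule stays within the cap.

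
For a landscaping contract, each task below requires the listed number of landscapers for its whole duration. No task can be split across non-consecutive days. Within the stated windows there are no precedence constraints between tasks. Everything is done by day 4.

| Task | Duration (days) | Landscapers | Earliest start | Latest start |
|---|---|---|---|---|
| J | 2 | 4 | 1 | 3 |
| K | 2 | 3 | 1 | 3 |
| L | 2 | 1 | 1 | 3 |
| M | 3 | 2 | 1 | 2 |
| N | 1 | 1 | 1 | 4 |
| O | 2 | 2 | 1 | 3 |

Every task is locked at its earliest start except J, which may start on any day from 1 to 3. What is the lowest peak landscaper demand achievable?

9

J@1: d1:13  d2:12  d3:2  d4:0 → peak 13
J@2: d1:9  d2:12  d3:6  d4:0 → peak 12
J@3: d1:9  d2:8  d3:6  d4:4 → peak 9
Best is J@3, peak 9.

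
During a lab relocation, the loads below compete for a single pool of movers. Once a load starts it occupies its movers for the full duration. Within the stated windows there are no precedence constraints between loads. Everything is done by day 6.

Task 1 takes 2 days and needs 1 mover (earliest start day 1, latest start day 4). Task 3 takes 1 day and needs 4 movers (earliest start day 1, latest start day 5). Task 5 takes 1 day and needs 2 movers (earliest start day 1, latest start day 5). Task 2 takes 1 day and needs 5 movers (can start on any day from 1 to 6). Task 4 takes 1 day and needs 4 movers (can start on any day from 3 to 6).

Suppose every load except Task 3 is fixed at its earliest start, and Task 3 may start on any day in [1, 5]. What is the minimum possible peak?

8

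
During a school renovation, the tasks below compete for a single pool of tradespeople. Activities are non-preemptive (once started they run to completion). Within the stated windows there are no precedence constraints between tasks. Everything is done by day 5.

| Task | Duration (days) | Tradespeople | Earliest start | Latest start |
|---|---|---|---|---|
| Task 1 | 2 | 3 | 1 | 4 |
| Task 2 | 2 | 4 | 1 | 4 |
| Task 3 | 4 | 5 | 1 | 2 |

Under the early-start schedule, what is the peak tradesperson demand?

Early-start schedule: Task 1@1, Task 2@1, Task 3@1.
Load per day: day 1: 12, day 2: 12, day 3: 5, day 4: 5, day 5: 0.
Peak is 12.

12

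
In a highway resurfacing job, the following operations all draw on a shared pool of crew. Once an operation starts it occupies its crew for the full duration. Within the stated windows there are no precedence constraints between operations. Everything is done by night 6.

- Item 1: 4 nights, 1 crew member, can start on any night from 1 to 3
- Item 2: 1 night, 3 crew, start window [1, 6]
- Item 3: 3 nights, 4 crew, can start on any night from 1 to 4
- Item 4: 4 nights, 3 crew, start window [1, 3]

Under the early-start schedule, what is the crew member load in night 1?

11

At early start, night 1 has: Item 1, Item 2, Item 3, Item 4.
Demand: 1 + 3 + 4 + 3 = 11.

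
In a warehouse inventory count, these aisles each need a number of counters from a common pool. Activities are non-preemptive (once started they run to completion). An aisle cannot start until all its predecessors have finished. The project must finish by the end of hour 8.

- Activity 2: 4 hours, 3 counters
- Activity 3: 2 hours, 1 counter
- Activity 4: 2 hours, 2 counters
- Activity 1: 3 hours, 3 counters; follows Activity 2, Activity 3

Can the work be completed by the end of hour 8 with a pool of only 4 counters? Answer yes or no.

no

The minimum achievable peak is 5; 4 < 5, so no feasible schedule stays within the cap.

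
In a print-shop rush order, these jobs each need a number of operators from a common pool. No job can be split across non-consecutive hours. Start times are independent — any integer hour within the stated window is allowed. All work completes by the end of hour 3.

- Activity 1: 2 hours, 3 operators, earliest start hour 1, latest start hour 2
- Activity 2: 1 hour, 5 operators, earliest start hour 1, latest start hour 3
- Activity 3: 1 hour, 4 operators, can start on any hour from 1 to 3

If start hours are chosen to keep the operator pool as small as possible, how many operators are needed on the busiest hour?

7

Early-start (Activity 1@1, Activity 2@1, Activity 3@1) gives peak 12: h1:12  h2:3  h3:0.
Shift Activity 2→3.
Schedule Activity 1@1, Activity 2@3, Activity 3@1: h1:7  h2:3  h3:5 — peak 7.
No arrangement of the 18 feasible schedules does better.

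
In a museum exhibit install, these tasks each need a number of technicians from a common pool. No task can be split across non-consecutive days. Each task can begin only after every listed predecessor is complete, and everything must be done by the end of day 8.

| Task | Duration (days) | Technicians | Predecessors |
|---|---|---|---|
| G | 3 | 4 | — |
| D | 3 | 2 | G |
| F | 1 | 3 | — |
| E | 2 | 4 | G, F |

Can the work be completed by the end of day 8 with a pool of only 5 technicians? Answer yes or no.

yes

Schedule G@1, D@4, F@4, E@7: d1:4  d2:4  d3:4  d4:5  d5:2  d6:2  d7:4  d8:4 — peak 5 ≤ 5.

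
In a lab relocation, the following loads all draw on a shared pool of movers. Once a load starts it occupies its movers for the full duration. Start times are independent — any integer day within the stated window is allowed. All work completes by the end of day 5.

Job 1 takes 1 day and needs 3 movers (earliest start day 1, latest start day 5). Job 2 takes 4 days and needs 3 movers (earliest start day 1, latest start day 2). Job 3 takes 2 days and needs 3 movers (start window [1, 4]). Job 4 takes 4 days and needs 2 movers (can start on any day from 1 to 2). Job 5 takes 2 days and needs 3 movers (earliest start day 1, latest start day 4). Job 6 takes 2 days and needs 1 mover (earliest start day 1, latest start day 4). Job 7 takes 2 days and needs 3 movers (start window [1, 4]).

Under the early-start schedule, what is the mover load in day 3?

5

At early start, day 3 has: Job 2, Job 4.
Demand: 3 + 2 = 5.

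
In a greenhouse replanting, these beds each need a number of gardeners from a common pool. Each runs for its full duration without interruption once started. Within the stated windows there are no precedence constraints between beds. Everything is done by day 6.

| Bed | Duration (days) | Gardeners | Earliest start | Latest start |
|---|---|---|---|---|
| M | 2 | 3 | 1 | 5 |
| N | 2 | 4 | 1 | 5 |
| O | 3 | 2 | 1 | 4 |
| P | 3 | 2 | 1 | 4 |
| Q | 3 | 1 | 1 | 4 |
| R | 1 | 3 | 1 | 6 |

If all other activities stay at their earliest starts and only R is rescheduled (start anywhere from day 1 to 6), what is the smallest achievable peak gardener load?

12

R@1: d1:15  d2:12  d3:5  d4:0  d5:0  d6:0 → peak 15
R@2: d1:12  d2:15  d3:5  d4:0  d5:0  d6:0 → peak 15
R@3: d1:12  d2:12  d3:8  d4:0  d5:0  d6:0 → peak 12
R@4: d1:12  d2:12  d3:5  d4:3  d5:0  d6:0 → peak 12
R@5: d1:12  d2:12  d3:5  d4:0  d5:3  d6:0 → peak 12
R@6: d1:12  d2:12  d3:5  d4:0  d5:0  d6:3 → peak 12
Best is R@3, peak 12.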